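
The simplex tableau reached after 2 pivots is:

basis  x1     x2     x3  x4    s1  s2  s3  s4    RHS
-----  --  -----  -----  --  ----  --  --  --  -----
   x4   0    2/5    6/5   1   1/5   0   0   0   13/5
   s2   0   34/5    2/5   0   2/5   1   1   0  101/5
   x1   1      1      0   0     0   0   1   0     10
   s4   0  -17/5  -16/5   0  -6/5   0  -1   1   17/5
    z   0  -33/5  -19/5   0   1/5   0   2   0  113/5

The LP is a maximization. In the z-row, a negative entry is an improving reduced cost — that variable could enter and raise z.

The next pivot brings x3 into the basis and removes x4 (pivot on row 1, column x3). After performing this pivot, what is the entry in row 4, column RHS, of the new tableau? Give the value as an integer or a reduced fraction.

Pivot element is row 1, column x3: 6/5.
Normalize row 1: new (row 1, RHS) = (13/5)/(6/5) = 13/6.
row 4 ← row 4 − (-16/5)·(new row 1): 17/5 − (-16/5)·(13/6) = 31/3.

31/3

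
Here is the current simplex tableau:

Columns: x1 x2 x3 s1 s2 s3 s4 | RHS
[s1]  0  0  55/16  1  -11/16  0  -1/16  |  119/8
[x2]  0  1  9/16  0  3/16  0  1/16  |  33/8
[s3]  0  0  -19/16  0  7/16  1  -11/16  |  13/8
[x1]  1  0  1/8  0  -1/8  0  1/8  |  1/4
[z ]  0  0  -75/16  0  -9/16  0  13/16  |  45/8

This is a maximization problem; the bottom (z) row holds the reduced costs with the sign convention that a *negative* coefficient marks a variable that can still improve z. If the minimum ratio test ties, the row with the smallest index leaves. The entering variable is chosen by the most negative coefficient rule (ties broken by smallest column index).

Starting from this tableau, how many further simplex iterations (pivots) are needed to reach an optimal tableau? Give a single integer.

pivot: x3 in, x1 out → z = 15
pivot: s2 in, s1 out → z = 333/11
pivot: x1 in, x2 out → z = 378/11
No improving column remains; optimal.

3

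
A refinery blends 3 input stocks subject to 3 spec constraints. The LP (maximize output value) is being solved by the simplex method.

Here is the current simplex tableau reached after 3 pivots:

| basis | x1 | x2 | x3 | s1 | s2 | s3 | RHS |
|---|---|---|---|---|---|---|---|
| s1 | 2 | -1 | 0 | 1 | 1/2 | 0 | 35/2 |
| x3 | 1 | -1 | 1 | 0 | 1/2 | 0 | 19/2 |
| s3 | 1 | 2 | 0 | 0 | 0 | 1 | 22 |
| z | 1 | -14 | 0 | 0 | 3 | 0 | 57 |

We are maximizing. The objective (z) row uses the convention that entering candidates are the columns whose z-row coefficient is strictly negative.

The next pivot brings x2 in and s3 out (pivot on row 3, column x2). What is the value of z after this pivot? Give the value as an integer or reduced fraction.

Minimum ratio for x2: 22/2 = 11.
z changes by −(z-row coeff of x2)·ratio = −(-14)·11 = 154.
New z = 57 + 154 = 211.

211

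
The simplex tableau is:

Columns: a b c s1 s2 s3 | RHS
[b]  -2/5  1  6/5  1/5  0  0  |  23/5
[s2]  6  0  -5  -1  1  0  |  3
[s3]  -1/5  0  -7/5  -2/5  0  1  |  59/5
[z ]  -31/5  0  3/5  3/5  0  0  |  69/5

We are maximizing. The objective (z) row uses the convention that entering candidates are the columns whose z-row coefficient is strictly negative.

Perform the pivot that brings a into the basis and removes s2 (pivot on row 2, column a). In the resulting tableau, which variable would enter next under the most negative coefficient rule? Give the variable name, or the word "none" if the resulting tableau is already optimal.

Pivot element 6. New z-row = old z-row − (-31/5)·(row 2/6).
Updated z-row coefficients: a: 0, b: 0, c: -137/30, s1: -13/30, s2: 31/30, s3: 0.
The most negative is -137/30 in column c, so c would enter next.

c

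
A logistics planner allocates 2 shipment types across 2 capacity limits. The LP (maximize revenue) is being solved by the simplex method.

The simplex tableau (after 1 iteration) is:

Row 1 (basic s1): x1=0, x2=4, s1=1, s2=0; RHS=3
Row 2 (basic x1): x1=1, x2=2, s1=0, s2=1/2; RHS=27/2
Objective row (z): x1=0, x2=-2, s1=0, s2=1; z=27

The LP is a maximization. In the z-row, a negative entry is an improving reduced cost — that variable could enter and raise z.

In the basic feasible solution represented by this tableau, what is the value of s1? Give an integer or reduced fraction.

3

s1 is basic (row 1); its value is the RHS of that row: 3.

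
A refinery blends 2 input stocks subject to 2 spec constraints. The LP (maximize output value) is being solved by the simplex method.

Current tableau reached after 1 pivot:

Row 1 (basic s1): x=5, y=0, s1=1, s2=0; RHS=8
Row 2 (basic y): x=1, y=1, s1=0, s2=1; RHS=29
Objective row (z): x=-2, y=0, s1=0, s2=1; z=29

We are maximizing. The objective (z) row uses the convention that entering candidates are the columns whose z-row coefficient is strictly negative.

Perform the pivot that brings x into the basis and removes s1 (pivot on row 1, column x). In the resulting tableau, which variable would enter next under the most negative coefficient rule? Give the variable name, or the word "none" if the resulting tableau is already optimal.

Pivot element 5. New z-row = old z-row − (-2)·(row 1/5).
Updated z-row coefficients: x: 0, y: 0, s1: 2/5, s2: 1.
No coefficient is strictly negative; the tableau after this pivot is optimal.

none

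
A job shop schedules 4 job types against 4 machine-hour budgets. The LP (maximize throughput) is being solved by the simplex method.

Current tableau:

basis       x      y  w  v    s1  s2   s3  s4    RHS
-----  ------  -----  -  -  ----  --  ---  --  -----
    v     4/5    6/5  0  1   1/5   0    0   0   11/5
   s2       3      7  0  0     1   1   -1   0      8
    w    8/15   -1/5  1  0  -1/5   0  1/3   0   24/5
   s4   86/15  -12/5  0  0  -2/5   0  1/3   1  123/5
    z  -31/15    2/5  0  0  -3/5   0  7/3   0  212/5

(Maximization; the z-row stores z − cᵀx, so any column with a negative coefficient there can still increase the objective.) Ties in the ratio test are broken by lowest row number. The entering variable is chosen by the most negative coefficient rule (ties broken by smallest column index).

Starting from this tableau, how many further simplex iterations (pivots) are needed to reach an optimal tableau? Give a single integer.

pivot: x in, s2 out → z = 2156/45
No improving column remains; optimal.

1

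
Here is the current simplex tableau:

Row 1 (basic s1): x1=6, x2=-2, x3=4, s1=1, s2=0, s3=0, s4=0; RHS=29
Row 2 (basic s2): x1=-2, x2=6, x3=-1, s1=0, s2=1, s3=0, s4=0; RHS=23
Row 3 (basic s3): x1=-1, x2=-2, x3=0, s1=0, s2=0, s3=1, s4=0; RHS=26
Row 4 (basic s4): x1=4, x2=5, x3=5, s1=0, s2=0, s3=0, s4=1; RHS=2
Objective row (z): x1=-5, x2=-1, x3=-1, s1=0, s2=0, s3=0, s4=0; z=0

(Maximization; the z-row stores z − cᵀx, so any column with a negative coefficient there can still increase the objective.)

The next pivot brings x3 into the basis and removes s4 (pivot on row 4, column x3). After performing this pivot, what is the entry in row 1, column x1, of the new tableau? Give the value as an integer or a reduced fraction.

Pivot element is row 4, column x3: 5.
Normalize row 4: new (row 4, x1) = 4/5 = 4/5.
row 1 ← row 1 − 4·(new row 4): 6 − 4·(4/5) = 14/5.

14/5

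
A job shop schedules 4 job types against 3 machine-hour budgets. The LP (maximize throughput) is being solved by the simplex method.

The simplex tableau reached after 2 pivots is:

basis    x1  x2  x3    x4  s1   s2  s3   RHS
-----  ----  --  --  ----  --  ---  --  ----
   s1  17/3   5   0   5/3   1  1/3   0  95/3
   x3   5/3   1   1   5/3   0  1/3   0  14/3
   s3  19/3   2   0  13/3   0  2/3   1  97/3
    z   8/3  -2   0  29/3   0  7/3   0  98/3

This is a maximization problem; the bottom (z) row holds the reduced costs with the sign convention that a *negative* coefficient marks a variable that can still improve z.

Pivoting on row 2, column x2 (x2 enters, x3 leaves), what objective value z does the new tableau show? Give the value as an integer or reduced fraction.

42

Minimum ratio for x2: (14/3)/1 = 14/3.
z changes by −(z-row coeff of x2)·ratio = −(-2)·(14/3) = 28/3.
New z = 98/3 + (28/3) = 42.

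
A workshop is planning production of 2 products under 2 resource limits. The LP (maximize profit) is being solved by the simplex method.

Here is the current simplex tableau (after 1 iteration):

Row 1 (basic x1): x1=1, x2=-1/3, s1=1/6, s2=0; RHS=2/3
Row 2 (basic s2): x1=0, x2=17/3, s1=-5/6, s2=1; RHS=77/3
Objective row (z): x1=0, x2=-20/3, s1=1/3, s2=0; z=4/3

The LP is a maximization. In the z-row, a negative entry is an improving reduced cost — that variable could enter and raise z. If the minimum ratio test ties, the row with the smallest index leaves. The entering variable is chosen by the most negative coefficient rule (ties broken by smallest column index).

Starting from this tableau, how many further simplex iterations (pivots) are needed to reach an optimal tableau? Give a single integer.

2

pivot: x2 in, s2 out → z = 536/17
pivot: s1 in, x1 out → z = 87/2
No improving column remains; optimal.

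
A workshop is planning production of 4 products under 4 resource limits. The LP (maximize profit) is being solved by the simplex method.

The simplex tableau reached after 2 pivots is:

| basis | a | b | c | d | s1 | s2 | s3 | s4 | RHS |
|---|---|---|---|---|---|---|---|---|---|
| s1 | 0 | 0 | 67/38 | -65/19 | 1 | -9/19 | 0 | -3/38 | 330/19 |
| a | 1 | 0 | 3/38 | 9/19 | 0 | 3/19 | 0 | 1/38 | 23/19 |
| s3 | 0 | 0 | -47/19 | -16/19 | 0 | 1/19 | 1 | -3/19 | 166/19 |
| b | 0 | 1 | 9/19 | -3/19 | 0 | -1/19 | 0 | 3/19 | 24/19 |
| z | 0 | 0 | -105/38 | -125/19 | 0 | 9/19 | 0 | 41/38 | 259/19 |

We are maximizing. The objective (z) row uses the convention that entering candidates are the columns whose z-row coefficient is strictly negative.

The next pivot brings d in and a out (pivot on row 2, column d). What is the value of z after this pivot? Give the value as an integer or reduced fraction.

274/9

Minimum ratio for d: (23/19)/(9/19) = 23/9.
z changes by −(z-row coeff of d)·ratio = −(-125/19)·(23/9) = 2875/171.
New z = 259/19 + (2875/171) = 274/9.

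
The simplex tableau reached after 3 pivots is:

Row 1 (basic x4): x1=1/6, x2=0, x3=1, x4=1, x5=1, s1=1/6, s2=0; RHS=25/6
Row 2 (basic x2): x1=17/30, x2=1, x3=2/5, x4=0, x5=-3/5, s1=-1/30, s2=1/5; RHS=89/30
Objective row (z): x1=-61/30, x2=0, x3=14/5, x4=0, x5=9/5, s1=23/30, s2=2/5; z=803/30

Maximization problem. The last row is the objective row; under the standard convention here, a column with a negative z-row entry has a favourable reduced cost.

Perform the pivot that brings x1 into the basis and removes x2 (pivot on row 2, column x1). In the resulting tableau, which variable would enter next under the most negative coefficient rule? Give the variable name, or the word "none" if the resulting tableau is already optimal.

Pivot element 17/30. New z-row = old z-row − (-61/30)·(row 2/(17/30)).
Updated z-row coefficients: x1: 0, x2: 61/17, x3: 72/17, x4: 0, x5: -6/17, s1: 11/17, s2: 19/17.
The most negative is -6/17 in column x5, so x5 would enter next.

x5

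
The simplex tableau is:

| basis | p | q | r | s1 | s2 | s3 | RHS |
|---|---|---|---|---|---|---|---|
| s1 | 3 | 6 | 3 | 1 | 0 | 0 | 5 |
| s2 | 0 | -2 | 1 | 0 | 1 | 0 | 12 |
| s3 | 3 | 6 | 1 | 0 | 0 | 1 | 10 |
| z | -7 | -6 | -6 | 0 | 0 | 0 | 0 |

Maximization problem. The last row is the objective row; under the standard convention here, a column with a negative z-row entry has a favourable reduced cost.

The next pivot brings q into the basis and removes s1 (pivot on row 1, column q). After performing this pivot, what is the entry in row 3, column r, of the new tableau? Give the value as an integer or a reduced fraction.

Pivot element is row 1, column q: 6.
Normalize row 1: new (row 1, r) = 3/6 = 1/2.
row 3 ← row 3 − 6·(new row 1): 1 − 6·(1/2) = -2.

-2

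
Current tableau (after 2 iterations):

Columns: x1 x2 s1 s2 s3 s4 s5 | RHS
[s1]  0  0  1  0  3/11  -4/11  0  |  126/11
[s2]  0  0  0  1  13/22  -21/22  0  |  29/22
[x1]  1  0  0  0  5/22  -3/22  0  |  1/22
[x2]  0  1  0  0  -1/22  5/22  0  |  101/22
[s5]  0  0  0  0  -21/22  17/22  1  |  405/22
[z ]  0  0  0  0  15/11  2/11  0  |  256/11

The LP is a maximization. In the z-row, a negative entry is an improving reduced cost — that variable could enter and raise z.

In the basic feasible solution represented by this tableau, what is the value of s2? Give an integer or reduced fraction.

29/22

s2 is basic (row 2); its value is the RHS of that row: 29/22.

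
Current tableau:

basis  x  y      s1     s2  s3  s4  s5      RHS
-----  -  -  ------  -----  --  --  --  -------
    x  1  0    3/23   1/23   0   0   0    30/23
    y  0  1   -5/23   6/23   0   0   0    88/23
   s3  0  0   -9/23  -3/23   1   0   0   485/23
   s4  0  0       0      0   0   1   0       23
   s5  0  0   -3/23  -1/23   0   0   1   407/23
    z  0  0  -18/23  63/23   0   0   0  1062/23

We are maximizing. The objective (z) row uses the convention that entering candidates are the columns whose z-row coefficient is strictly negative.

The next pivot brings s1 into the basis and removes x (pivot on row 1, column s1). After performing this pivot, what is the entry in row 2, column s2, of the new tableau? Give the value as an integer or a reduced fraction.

Pivot element is row 1, column s1: 3/23.
Normalize row 1: new (row 1, s2) = (1/23)/(3/23) = 1/3.
row 2 ← row 2 − (-5/23)·(new row 1): 6/23 − (-5/23)·(1/3) = 1/3.

1/3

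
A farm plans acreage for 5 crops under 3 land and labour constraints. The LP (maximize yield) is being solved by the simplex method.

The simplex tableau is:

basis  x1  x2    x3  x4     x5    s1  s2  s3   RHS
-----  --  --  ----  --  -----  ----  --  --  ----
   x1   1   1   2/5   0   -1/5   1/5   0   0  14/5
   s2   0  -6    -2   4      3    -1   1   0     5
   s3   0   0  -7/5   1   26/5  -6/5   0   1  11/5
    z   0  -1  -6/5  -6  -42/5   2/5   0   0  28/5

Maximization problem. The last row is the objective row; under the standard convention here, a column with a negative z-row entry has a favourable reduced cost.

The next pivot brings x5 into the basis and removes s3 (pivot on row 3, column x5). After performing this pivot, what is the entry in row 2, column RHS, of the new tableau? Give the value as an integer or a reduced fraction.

Pivot element is row 3, column x5: 26/5.
Normalize row 3: new (row 3, RHS) = (11/5)/(26/5) = 11/26.
row 2 ← row 2 − 3·(new row 3): 5 − 3·(11/26) = 97/26.

97/26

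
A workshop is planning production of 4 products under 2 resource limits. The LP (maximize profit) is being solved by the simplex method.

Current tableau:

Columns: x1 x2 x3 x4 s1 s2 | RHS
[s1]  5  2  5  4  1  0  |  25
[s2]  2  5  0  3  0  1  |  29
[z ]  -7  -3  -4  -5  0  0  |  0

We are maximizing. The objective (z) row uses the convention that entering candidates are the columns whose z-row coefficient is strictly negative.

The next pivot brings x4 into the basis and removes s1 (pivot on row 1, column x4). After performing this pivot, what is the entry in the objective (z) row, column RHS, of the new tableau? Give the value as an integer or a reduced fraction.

Pivot element is row 1, column x4: 4.
Normalize row 1: new (row 1, RHS) = 25/4 = 25/4.
z-row ← z-row − (-5)·(new row 1): 0 − (-5)·(25/4) = 125/4.

125/4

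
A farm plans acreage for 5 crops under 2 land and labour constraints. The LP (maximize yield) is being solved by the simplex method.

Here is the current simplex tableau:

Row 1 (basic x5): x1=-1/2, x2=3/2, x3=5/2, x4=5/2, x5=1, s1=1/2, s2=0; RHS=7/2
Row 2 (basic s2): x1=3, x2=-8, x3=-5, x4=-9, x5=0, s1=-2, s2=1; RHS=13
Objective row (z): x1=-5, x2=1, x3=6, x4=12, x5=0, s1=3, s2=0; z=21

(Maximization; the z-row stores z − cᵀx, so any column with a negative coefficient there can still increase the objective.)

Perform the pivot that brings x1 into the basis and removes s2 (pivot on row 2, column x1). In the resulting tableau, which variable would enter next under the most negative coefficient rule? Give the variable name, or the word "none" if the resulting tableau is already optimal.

x2

Pivot element 3. New z-row = old z-row − (-5)·(row 2/3).
Updated z-row coefficients: x1: 0, x2: -37/3, x3: -7/3, x4: -3, x5: 0, s1: -1/3, s2: 5/3.
The most negative is -37/3 in column x2, so x2 would enter next.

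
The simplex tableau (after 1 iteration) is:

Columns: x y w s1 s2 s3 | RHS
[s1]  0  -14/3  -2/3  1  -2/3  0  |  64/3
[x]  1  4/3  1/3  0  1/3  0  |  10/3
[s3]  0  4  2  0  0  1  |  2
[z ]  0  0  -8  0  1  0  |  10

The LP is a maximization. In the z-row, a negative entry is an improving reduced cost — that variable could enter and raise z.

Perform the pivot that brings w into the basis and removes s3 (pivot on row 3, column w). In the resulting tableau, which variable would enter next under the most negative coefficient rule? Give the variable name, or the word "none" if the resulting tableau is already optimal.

Pivot element 2. New z-row = old z-row − (-8)·(row 3/2).
Updated z-row coefficients: x: 0, y: 16, w: 0, s1: 0, s2: 1, s3: 4.
No coefficient is strictly negative; the tableau after this pivot is optimal.

none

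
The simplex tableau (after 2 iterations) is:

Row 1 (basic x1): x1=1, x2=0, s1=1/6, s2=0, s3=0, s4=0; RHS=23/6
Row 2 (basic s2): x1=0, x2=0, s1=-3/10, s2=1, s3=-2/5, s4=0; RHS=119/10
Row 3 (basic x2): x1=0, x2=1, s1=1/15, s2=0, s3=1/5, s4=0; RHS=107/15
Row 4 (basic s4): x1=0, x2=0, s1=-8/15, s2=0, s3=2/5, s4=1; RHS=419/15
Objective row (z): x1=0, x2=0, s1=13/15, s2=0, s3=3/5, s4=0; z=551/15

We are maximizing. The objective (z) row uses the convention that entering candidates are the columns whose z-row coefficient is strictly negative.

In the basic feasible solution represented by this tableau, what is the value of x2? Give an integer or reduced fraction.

x2 is basic (row 3); its value is the RHS of that row: 107/15.

107/15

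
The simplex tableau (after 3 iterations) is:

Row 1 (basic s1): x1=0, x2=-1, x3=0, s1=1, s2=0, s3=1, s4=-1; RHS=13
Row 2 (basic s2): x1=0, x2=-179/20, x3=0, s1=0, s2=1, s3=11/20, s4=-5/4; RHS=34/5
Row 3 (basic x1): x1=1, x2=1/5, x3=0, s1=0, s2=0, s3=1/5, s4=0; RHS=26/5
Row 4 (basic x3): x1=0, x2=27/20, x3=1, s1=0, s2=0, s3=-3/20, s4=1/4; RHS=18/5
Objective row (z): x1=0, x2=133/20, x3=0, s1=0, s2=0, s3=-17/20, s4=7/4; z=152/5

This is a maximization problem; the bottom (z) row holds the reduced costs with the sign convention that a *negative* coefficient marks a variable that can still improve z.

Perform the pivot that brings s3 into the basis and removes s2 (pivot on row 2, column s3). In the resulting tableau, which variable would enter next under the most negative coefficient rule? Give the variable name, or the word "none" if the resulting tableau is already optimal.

Pivot element 11/20. New z-row = old z-row − (-17/20)·(row 2/(11/20)).
Updated z-row coefficients: x1: 0, x2: -79/11, x3: 0, s1: 0, s2: 17/11, s3: 0, s4: -2/11.
The most negative is -79/11 in column x2, so x2 would enter next.

x2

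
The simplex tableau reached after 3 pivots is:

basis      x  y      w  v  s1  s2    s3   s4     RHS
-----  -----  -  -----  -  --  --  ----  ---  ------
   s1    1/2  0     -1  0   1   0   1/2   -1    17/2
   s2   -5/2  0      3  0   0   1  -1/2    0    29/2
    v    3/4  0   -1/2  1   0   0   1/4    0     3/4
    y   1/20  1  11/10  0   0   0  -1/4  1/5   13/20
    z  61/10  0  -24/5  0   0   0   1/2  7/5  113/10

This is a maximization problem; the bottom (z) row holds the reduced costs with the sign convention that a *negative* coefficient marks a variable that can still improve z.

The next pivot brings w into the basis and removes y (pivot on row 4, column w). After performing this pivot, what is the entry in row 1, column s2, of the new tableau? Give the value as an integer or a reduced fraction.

0

Pivot element is row 4, column w: 11/10.
Normalize row 4: new (row 4, s2) = 0/(11/10) = 0.
row 1 ← row 1 − (-1)·(new row 4): 0 − (-1)·0 = 0.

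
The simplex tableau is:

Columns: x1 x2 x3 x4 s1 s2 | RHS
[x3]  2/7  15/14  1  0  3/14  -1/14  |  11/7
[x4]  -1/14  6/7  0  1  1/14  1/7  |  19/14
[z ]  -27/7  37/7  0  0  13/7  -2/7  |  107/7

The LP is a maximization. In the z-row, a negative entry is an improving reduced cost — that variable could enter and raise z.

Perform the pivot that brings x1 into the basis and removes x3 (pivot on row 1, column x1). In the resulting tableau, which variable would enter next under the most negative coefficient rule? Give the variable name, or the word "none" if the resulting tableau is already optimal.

Pivot element 2/7. New z-row = old z-row − (-27/7)·(row 1/(2/7)).
Updated z-row coefficients: x1: 0, x2: 79/4, x3: 27/2, x4: 0, s1: 19/4, s2: -5/4.
The most negative is -5/4 in column s2, so s2 would enter next.

s2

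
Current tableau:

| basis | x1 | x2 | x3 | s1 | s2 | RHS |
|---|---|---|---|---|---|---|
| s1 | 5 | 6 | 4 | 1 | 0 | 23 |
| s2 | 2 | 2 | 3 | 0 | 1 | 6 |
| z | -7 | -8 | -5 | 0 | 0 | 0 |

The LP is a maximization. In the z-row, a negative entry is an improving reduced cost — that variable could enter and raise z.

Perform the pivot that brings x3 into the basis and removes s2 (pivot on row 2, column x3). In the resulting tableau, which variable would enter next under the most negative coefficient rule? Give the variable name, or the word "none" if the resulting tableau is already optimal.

Pivot element 3. New z-row = old z-row − (-5)·(row 2/3).
Updated z-row coefficients: x1: -11/3, x2: -14/3, x3: 0, s1: 0, s2: 5/3.
The most negative is -14/3 in column x2, so x2 would enter next.

x2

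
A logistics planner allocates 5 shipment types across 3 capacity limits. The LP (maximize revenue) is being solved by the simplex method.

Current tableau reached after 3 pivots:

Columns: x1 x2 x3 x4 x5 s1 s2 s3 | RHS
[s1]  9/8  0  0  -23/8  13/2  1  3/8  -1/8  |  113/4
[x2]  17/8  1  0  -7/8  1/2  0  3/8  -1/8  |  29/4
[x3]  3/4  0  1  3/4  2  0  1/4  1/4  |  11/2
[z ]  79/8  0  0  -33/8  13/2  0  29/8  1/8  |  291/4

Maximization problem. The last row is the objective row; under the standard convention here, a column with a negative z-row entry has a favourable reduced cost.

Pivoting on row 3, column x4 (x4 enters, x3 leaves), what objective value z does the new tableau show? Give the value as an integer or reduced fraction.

103

Minimum ratio for x4: (11/2)/(3/4) = 22/3.
z changes by −(z-row coeff of x4)·ratio = −(-33/8)·(22/3) = 121/4.
New z = 291/4 + (121/4) = 103.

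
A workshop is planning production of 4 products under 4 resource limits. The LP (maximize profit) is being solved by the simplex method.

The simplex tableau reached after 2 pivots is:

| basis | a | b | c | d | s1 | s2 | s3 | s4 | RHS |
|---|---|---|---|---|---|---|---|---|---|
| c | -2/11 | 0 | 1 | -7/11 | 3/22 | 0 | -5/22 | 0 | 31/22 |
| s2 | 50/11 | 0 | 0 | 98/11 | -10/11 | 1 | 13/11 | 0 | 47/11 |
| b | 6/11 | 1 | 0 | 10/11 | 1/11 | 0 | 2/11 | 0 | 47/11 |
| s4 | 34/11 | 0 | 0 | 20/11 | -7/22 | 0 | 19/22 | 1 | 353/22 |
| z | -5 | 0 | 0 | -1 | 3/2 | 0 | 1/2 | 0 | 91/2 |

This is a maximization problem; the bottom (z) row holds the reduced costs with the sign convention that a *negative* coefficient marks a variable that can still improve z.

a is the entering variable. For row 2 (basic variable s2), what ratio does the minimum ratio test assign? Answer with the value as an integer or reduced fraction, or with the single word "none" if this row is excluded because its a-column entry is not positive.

47/50

Ratio = RHS / (a entry) = (47/11) / (50/11) = 47/50.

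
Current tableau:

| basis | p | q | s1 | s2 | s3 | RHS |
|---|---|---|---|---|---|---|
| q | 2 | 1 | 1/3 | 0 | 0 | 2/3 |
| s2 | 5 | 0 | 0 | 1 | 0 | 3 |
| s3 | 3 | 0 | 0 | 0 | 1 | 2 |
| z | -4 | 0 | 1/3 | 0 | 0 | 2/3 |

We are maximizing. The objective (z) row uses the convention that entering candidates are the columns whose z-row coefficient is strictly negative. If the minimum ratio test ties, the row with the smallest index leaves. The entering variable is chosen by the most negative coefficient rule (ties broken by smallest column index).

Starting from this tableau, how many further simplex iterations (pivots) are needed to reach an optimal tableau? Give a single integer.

1

pivot: p in, q out → z = 2
No improving column remains; optimal.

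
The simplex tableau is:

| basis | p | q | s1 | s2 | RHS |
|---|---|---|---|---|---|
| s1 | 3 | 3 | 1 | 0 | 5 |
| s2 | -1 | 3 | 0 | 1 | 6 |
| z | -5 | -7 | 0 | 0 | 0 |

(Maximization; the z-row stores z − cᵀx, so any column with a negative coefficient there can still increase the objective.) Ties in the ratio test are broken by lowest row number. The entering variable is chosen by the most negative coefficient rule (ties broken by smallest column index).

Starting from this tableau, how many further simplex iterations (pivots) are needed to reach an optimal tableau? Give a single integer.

pivot: q in, s1 out → z = 35/3
No improving column remains; optimal.

1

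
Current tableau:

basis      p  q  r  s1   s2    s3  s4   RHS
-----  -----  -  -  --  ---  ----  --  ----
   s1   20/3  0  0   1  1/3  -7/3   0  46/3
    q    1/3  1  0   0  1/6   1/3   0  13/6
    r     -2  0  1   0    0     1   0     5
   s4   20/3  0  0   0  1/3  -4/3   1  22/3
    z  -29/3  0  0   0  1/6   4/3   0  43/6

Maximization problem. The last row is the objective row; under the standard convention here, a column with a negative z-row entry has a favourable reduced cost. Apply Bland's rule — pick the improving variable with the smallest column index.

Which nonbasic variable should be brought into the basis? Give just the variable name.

Objective-row coefficients: p: -29/3, q: 0, r: 0, s1: 0, s2: 1/6, s3: 4/3, s4: 0.
Improving columns: p. Bland's rule picks the smallest column index → p.

p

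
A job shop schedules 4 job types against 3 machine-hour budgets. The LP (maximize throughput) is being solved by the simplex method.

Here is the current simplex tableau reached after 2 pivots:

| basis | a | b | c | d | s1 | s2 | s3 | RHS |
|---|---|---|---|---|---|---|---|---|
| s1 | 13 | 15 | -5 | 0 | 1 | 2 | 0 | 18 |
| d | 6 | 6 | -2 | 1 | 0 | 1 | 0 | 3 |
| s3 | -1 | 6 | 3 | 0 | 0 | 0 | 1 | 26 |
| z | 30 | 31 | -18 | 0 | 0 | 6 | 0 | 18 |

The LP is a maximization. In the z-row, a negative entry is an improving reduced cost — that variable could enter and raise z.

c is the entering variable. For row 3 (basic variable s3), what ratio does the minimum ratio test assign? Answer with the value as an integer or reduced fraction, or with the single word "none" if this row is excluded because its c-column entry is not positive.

26/3

Ratio = RHS / (c entry) = 26 / 3 = 26/3.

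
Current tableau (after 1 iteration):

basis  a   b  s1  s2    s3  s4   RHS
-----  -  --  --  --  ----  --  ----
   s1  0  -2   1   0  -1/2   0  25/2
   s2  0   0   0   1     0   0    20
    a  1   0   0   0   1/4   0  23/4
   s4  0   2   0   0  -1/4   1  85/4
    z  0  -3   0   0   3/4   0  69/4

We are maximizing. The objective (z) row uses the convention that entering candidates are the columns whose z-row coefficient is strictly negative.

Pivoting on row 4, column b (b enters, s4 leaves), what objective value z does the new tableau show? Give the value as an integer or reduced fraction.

Minimum ratio for b: (85/4)/2 = 85/8.
z changes by −(z-row coeff of b)·ratio = −(-3)·(85/8) = 255/8.
New z = 69/4 + (255/8) = 393/8.

393/8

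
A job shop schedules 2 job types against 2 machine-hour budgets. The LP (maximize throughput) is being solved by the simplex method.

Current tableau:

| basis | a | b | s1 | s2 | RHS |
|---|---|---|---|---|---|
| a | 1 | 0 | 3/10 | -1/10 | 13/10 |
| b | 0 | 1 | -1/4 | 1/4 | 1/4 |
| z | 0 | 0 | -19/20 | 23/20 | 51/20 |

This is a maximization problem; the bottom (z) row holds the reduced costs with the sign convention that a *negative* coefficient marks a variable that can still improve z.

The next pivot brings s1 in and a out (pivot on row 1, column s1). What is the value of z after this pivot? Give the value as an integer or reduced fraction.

Minimum ratio for s1: (13/10)/(3/10) = 13/3.
z changes by −(z-row coeff of s1)·ratio = −(-19/20)·(13/3) = 247/60.
New z = 51/20 + (247/60) = 20/3.

20/3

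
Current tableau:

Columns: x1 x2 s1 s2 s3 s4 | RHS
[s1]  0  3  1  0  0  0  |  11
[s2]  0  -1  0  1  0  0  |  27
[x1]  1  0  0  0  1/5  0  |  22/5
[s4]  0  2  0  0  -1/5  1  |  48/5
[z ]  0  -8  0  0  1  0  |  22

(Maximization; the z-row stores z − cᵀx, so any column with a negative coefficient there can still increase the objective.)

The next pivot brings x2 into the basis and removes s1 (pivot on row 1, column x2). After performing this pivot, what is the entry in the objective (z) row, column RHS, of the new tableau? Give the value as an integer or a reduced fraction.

154/3

Pivot element is row 1, column x2: 3.
Normalize row 1: new (row 1, RHS) = 11/3 = 11/3.
z-row ← z-row − (-8)·(new row 1): 22 − (-8)·(11/3) = 154/3.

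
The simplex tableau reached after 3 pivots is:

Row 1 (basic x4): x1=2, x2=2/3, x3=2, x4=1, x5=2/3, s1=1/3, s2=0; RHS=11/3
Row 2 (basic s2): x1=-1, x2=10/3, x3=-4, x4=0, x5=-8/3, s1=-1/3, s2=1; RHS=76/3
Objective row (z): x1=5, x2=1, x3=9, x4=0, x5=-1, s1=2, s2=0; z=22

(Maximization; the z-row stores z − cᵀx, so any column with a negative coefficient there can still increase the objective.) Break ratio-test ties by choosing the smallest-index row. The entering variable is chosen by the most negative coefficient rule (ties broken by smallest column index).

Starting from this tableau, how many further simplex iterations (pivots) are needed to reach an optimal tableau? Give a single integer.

1

pivot: x5 in, x4 out → z = 55/2
No improving column remains; optimal.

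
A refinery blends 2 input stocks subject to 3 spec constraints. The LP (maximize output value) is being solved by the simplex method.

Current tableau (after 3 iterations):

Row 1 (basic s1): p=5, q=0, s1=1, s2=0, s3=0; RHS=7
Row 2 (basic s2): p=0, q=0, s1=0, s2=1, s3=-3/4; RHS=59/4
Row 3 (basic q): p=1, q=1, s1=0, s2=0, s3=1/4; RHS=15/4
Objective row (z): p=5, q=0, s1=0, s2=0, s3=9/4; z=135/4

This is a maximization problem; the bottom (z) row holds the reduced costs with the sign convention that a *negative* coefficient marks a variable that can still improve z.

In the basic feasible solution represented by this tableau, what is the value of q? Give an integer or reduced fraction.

15/4

q is basic (row 3); its value is the RHS of that row: 15/4.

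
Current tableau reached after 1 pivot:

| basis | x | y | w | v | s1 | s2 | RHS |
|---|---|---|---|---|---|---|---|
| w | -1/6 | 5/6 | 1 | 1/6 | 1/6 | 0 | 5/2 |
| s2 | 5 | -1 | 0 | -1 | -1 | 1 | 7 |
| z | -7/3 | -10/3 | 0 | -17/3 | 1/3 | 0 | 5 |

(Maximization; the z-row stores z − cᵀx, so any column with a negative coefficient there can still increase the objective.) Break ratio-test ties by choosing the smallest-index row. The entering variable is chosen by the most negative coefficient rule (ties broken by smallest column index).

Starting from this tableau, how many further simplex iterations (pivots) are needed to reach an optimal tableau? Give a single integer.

2

pivot: v in, w out → z = 90
pivot: x in, s2 out → z = 134
No improving column remains; optimal.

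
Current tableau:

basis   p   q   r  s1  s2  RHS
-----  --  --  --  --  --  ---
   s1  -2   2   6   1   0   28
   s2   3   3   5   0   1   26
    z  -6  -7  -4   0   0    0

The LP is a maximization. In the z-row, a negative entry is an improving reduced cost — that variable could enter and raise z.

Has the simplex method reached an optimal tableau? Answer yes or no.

no

Column p has objective-row coefficient -6, which is negative; an improving pivot exists, so not yet optimal.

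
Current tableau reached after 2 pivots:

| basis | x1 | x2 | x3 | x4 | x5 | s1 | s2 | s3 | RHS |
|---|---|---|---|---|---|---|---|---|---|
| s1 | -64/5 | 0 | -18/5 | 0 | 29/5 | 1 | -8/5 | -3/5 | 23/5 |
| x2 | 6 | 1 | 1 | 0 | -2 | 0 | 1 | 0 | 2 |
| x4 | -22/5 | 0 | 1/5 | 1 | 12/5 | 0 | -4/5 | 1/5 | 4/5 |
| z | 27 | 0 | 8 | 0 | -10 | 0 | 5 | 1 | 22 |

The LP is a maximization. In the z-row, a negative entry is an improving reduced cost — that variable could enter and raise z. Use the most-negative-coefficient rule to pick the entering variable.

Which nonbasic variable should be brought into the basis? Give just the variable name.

Objective-row coefficients: x1: 27, x2: 0, x3: 8, x4: 0, x5: -10, s1: 0, s2: 5, s3: 1.
The most negative is -10 in column x5, so x5 enters.

x5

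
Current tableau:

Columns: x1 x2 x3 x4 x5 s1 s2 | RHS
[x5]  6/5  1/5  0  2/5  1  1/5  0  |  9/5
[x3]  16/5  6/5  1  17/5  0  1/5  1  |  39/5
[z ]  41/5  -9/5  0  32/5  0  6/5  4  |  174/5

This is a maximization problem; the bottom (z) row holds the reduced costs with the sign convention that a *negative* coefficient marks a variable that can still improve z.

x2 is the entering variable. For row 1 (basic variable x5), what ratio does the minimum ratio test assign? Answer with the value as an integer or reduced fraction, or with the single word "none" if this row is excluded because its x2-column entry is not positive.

Ratio = RHS / (x2 entry) = (9/5) / (1/5) = 9.

9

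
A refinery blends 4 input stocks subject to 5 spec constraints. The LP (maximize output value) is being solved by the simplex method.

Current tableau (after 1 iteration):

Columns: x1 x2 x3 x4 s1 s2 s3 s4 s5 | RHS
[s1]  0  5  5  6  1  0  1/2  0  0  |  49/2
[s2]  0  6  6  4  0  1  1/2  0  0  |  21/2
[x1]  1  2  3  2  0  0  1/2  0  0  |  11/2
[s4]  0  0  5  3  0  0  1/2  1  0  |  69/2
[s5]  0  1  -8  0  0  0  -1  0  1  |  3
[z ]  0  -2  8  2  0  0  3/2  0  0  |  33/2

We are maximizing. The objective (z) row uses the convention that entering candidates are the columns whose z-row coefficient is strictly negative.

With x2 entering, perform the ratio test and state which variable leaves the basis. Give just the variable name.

s2

Ratios: row 1 (s1): (49/2)/5 = 49/10; row 2 (s2): (21/2)/6 = 7/4; row 3 (x1): (11/2)/2 = 11/4; row 4 (s4): entry 0 ≤ 0, skip; row 5 (s5): 3/1 = 3.
Minimum ratio 7/4 is in the s2 row, so s2 leaves.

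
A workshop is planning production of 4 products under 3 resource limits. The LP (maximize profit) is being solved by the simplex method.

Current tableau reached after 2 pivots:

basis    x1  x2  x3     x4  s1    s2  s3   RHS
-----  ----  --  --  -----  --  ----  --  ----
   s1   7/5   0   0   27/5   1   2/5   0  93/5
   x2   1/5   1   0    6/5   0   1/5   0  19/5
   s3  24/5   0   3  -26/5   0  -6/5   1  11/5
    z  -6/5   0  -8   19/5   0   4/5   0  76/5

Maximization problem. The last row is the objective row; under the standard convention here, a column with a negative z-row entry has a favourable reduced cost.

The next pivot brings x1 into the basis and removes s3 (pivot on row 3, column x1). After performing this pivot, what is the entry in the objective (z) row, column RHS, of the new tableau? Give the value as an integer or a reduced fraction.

63/4

Pivot element is row 3, column x1: 24/5.
Normalize row 3: new (row 3, RHS) = (11/5)/(24/5) = 11/24.
z-row ← z-row − (-6/5)·(new row 3): 76/5 − (-6/5)·(11/24) = 63/4.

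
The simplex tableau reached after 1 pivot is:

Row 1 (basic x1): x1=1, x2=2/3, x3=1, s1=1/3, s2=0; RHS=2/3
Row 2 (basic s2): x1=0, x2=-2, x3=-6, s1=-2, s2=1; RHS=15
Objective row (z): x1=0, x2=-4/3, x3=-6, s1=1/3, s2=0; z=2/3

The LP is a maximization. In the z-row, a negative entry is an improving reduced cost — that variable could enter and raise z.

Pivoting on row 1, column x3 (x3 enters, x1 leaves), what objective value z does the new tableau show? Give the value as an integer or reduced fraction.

14/3

Minimum ratio for x3: (2/3)/1 = 2/3.
z changes by −(z-row coeff of x3)·ratio = −(-6)·(2/3) = 4.
New z = 2/3 + 4 = 14/3.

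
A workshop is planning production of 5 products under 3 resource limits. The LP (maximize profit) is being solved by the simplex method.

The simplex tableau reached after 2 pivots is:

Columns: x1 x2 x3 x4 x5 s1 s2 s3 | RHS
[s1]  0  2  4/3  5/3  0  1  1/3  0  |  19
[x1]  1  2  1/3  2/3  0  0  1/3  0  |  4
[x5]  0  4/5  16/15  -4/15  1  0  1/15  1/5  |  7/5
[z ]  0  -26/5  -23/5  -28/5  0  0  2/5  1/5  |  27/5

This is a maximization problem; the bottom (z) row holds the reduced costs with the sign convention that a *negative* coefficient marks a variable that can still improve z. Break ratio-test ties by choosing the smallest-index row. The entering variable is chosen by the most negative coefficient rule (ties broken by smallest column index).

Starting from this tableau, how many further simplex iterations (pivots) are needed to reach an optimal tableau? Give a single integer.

2

pivot: x4 in, x1 out → z = 39
pivot: x3 in, x5 out → z = 87/2
No improving column remains; optimal.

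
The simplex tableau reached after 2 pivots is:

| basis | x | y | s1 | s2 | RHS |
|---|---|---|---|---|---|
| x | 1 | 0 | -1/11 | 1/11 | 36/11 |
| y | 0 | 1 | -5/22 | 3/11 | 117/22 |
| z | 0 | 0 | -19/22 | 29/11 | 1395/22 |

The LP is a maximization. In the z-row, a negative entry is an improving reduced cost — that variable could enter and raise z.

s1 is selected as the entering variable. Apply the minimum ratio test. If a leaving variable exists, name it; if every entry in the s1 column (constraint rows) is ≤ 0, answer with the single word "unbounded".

unbounded

s1-column entries: row 1: -1/11, row 2: -5/22. All ≤ 0, so s1 can increase without bound; the LP is unbounded in this direction.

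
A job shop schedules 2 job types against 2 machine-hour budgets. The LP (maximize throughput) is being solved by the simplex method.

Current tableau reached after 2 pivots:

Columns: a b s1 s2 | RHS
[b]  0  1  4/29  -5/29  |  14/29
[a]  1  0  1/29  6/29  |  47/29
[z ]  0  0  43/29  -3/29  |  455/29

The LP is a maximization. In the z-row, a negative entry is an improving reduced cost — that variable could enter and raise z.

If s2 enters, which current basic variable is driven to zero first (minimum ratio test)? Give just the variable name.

a

Ratios: row 1 (b): entry -5/29 ≤ 0, skip; row 2 (a): (47/29)/(6/29) = 47/6.
Minimum ratio 47/6 is in the a row, so a leaves.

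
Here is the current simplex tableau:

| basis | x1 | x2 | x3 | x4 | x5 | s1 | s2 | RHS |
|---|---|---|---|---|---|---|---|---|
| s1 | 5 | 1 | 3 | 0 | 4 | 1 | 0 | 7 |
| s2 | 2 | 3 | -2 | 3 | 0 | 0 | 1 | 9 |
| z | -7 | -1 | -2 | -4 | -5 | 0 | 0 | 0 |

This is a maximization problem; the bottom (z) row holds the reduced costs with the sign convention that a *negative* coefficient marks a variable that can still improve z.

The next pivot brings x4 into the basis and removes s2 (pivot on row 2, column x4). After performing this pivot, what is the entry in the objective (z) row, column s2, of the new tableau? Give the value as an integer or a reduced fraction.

4/3

Pivot element is row 2, column x4: 3.
Normalize row 2: new (row 2, s2) = 1/3 = 1/3.
z-row ← z-row − (-4)·(new row 2): 0 − (-4)·(1/3) = 4/3.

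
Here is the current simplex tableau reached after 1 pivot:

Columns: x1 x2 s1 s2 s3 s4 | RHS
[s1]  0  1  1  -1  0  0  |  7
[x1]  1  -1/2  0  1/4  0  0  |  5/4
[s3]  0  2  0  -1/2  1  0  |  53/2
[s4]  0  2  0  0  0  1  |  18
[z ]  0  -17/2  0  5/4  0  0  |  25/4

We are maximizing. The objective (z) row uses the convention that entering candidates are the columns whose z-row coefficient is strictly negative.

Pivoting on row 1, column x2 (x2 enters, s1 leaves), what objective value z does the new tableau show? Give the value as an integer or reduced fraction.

263/4

Minimum ratio for x2: 7/1 = 7.
z changes by −(z-row coeff of x2)·ratio = −(-17/2)·7 = 119/2.
New z = 25/4 + (119/2) = 263/4.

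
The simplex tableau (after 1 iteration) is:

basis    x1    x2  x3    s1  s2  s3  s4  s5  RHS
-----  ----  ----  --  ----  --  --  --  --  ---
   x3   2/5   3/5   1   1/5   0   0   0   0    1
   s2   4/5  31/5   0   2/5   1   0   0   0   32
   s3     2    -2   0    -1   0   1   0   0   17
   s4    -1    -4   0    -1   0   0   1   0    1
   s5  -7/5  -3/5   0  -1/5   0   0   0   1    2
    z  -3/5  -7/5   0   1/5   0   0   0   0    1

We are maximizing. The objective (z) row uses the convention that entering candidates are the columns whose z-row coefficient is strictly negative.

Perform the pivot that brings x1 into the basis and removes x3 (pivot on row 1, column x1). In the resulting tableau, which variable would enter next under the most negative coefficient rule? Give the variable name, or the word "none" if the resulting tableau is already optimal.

Pivot element 2/5. New z-row = old z-row − (-3/5)·(row 1/(2/5)).
Updated z-row coefficients: x1: 0, x2: -1/2, x3: 3/2, s1: 1/2, s2: 0, s3: 0, s4: 0, s5: 0.
The most negative is -1/2 in column x2, so x2 would enter next.

x2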